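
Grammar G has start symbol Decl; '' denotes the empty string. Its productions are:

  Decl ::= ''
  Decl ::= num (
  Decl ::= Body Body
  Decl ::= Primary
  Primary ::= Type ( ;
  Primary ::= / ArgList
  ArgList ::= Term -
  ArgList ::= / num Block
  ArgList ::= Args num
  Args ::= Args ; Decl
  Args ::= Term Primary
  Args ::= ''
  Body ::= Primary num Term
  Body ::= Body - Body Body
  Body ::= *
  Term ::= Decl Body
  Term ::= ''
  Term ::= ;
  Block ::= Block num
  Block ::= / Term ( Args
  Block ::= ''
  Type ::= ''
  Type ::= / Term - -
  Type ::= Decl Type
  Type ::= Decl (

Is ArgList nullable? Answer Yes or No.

Nullable nonterminals: Args, Block, Decl, Term, Type.
No production of ArgList has an RHS whose symbols are all nullable, so ArgList is not nullable.

No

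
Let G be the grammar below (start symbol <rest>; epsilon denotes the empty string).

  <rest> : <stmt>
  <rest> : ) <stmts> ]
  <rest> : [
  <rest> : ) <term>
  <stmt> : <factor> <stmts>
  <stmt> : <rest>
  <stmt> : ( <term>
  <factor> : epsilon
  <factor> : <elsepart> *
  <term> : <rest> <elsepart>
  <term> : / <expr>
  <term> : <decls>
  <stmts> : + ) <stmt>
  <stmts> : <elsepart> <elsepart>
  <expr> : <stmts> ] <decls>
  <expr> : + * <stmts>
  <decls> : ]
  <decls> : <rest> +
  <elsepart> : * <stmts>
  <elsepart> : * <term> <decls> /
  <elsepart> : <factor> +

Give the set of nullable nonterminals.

{ <factor> }

Directly nullable (have an epsilon-production): <factor>.
No other nonterminal has a production whose RHS symbols are all nullable.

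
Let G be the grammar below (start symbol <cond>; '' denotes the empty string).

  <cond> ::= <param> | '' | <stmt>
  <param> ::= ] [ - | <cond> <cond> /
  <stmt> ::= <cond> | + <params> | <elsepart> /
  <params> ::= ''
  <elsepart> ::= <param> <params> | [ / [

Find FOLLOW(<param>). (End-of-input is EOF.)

In <cond> ::= <param>: <param> is at the end, add FOLLOW(<cond>) = { EOF, +, /, [, ] }.
In <elsepart> ::= <param> <params>: add FIRST(<params>)\{''} = {  }.
  Since <params> is nullable, also add FOLLOW(<elsepart>) = { / }.
Union: FOLLOW(<param>) = { EOF, +, /, [, ] }.

{ EOF, +, /, [, ] }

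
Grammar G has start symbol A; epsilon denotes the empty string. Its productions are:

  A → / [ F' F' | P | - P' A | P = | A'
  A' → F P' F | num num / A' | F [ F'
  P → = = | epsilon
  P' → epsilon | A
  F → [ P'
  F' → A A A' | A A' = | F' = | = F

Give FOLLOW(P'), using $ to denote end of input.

{ $, -, /, =, [, num }

In A → - P' A: add FIRST(A)\{epsilon} = { -, /, =, [, num }.
  Since A is nullable, also add FOLLOW(A) = { $, -, /, =, [, num }.
In A' → F P' F: add FIRST(F) = { [ }.
In F → [ P': P' is at the end, add FOLLOW(F) = { $, -, /, =, [, num }.
Union: FOLLOW(P') = { $, -, /, =, [, num }.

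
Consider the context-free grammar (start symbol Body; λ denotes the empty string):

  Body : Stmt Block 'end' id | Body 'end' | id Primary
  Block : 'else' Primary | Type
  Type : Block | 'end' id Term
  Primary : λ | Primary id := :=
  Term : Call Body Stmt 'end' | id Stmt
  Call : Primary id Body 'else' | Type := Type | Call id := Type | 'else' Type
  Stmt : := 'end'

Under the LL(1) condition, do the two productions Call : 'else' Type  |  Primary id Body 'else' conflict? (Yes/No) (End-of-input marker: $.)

No

FIRST('else' Type) = { 'else' } and FIRST(Primary id Body 'else') = { id }.
The FIRST sets are disjoint and neither alternative is nullable — no conflict.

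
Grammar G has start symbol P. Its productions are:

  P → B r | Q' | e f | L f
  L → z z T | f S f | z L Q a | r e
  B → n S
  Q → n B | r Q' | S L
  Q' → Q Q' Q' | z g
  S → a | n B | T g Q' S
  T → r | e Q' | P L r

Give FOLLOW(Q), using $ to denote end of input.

{ a, e, f, n, r, z }

In L → z L Q a: add FIRST(a) = { a }.
In Q' → Q Q' Q': add FIRST(Q' Q') = { a, e, f, n, r, z }.
Union: FOLLOW(Q) = { a, e, f, n, r, z }.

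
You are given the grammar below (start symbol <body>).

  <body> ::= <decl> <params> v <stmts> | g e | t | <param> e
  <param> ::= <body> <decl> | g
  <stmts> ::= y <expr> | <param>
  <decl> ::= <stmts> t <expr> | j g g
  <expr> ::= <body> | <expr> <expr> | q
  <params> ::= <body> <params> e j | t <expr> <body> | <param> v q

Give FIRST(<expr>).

{ g, j, q, t, y }

From <expr> ::= <body>: add FIRST(<body>) = { g, j, t, y }.
From <expr> ::= <expr> <expr>: add FIRST(<expr>) = { g, j, q, t, y }.
<expr> ::= q contributes {q}.
Union: FIRST(<expr>) = { g, j, q, t, y }.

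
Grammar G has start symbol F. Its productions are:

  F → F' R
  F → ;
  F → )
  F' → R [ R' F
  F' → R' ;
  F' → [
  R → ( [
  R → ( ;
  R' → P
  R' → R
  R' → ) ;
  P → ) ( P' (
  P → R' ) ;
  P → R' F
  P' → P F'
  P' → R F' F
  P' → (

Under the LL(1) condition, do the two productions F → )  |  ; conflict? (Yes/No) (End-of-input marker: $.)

FIRST()) = { ) } and FIRST(;) = { ; }.
The FIRST sets are disjoint and neither alternative is nullable — no conflict.

No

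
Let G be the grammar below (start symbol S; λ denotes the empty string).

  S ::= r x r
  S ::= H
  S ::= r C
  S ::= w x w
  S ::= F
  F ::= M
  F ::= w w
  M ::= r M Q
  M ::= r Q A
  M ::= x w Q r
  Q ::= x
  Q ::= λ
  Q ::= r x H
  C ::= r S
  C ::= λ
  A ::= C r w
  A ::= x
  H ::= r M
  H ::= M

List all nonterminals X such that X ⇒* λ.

Directly nullable (have an λ-production): Q, C.
No other nonterminal has a production whose RHS symbols are all nullable.

{ C, Q }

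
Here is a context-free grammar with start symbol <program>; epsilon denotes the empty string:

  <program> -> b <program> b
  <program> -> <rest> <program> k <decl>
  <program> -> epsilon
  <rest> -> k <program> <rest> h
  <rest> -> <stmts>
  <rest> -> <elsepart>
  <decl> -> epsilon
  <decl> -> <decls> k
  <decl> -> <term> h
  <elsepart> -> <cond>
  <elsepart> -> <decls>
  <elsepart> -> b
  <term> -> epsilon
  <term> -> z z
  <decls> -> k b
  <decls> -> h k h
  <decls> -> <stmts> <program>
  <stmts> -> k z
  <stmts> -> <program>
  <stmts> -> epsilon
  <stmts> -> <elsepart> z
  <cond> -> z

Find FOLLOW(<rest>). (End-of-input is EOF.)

{ b, h, k, z }

In <program> -> <rest> <program> k <decl>: add FIRST(<program> k <decl>) = { b, h, k, z }.
In <rest> -> k <program> <rest> h: add FIRST(h) = { h }.
Union: FOLLOW(<rest>) = { b, h, k, z }.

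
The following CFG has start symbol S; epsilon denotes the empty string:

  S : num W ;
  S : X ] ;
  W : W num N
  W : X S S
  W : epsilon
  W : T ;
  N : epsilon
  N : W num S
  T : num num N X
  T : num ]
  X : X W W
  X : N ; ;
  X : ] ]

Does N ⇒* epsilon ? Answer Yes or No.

Yes

N has an epsilon-production, so N ⇒ epsilon.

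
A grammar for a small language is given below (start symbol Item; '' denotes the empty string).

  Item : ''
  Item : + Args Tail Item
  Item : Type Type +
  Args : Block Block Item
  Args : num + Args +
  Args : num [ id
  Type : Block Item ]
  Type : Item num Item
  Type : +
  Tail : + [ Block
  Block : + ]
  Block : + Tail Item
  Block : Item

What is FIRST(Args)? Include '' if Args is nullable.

{ +, ], num, '' }

From Args : Block Block Item: Block, Block, Item nullable, take FIRST(Block) ∪ FIRST(Block) ∪ FIRST(Item) = { +, ], num }; also '' since the whole RHS is nullable.
Args : num + Args + contributes {num}.
Args : num [ id contributes {num}.
Union: FIRST(Args) = { +, ], num, '' }.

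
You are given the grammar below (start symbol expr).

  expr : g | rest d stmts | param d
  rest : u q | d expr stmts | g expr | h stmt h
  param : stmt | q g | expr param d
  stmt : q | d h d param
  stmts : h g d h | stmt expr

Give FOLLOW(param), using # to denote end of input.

In expr : param d: add FIRST(d) = { d }.
In param : expr param d: add FIRST(d) = { d }.
In stmt : d h d param: param is at the end, add FOLLOW(stmt) = { d, g, h, q, u }.
Union: FOLLOW(param) = { d, g, h, q, u }.

{ d, g, h, q, u }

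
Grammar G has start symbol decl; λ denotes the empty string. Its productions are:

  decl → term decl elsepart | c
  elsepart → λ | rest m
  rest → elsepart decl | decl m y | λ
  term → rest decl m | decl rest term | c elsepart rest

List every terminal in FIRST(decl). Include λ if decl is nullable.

From decl → term decl elsepart: add FIRST(term) = { c, m }.
decl → c contributes {c}.
Union: FIRST(decl) = { c, m }.

{ c, m }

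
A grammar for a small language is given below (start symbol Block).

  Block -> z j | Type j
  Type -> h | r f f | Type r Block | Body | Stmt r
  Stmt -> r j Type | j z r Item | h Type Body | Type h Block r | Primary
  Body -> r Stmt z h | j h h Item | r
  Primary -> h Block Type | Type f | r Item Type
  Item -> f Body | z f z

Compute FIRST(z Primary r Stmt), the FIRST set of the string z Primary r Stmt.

{ z }

z is a terminal; add {z} and stop.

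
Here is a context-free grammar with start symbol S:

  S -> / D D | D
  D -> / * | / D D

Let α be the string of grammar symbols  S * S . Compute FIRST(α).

{ / }

Add FIRST(S) = { / }; S is not nullable, stop.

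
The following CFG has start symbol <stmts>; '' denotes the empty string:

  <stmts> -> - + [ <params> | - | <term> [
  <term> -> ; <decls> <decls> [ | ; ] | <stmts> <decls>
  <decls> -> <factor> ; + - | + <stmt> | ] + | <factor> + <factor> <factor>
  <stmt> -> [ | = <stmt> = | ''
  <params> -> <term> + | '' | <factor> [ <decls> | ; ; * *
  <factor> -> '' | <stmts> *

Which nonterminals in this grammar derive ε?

Directly nullable (have an ''-production): <stmt>, <params>, <factor>.
No other nonterminal has a production whose RHS symbols are all nullable.

{ <factor>, <params>, <stmt> }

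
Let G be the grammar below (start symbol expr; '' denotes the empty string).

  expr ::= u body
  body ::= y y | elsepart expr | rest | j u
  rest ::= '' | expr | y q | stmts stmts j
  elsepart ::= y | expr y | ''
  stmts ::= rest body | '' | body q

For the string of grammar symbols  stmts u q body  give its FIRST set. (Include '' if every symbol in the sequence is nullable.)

{ j, q, u, y }

Add FIRST(stmts)\{''} = { j, q, u, y }; stmts is nullable, continue.
u is a terminal; add {u} and stop.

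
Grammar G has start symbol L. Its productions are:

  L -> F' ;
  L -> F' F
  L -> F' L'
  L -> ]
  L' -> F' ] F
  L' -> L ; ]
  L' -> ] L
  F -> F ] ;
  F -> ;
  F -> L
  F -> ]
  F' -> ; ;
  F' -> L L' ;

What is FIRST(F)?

{ ;, ] }

From F -> F ] ;: add FIRST(F) = { ;, ] }.
F -> ; contributes {;}.
From F -> L: add FIRST(L) = { ;, ] }.
F -> ] contributes {]}.
Union: FIRST(F) = { ;, ] }.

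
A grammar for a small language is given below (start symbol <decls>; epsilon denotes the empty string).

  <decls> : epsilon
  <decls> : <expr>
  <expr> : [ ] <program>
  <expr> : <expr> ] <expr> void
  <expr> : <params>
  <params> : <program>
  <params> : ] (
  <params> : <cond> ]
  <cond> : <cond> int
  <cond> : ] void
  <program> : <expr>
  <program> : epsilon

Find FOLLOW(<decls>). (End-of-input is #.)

{ # }

<decls> is the start symbol, so # ∈ FOLLOW(<decls>).
Union: FOLLOW(<decls>) = { # }.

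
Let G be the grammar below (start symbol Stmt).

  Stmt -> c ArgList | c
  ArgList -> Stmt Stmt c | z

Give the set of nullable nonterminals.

{ } (none)

No nonterminal has an empty production or an RHS whose symbols are all nullable.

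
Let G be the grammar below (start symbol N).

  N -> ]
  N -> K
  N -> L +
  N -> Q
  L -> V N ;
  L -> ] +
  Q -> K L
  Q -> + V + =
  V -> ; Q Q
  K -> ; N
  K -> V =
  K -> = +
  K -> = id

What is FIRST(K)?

K -> ; N contributes {;}.
From K -> V =: add FIRST(V) = { ; }.
K -> = + contributes {=}.
K -> = id contributes {=}.
Union: FIRST(K) = { ;, = }.

{ ;, = }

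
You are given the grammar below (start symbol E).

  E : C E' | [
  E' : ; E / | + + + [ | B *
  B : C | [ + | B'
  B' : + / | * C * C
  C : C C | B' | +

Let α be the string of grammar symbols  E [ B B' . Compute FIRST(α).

Add FIRST(E) = { *, +, [ }; E is not nullable, stop.

{ *, +, [ }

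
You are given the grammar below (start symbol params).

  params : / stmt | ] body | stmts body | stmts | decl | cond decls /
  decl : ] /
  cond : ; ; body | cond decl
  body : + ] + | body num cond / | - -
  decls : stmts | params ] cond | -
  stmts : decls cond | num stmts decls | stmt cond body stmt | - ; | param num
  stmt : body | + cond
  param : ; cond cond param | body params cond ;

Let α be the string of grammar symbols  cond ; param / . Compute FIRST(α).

Add FIRST(cond) = { ; }; cond is not nullable, stop.

{ ; }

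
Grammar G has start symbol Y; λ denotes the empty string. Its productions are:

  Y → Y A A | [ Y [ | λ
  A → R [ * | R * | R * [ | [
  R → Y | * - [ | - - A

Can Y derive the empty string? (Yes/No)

Y has an λ-production, so Y ⇒ λ.

Yes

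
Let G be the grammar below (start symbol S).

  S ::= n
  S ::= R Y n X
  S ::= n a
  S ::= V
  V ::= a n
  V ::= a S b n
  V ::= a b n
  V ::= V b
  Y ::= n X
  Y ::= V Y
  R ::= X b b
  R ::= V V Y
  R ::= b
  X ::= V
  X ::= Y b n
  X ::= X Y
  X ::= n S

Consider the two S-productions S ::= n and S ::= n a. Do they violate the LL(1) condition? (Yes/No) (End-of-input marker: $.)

Yes

FIRST(n) = { n } and FIRST(n a) = { n }.
Both contain n, so the two alternatives are not disjoint — LL(1) conflict.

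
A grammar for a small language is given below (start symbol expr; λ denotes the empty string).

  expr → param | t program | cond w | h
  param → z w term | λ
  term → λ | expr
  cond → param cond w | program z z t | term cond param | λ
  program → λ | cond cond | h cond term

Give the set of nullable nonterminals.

Directly nullable (have an λ-production): param, term, cond, program.
expr → param with every symbol nullable, so expr is nullable.

{ cond, expr, param, program, term }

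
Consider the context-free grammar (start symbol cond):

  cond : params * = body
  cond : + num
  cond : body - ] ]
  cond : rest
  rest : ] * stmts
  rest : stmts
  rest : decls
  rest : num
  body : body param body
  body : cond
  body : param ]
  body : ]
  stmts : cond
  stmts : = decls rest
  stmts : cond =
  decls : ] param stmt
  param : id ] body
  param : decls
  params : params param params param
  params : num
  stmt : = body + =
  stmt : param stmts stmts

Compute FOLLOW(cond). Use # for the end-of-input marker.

{ #, *, +, -, =, ], id, num }

cond is the start symbol, so # ∈ FOLLOW(cond).
In body : cond: cond is at the end, add FOLLOW(body) = { #, *, +, -, =, ], id, num }.
In stmts : cond: cond is at the end, add FOLLOW(stmts) = { #, *, +, -, =, ], id, num }.
In stmts : cond =: add FIRST(=) = { = }.
Union: FOLLOW(cond) = { #, *, +, -, =, ], id, num }.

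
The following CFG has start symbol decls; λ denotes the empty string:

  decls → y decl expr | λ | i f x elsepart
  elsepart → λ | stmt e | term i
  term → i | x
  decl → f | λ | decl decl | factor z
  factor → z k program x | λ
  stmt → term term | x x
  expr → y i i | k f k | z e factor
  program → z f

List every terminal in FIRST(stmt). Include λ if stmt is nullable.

{ i, x }

From stmt → term term: add FIRST(term) = { i, x }.
stmt → x x contributes {x}.
Union: FIRST(stmt) = { i, x }.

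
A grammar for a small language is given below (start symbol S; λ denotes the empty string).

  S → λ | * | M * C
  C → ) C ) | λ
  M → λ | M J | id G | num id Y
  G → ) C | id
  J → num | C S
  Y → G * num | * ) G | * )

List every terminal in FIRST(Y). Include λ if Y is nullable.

{ ), *, id }

From Y → G * num: add FIRST(G) = { ), id }.
Y → * ) G contributes {*}.
Y → * ) contributes {*}.
Union: FIRST(Y) = { ), *, id }.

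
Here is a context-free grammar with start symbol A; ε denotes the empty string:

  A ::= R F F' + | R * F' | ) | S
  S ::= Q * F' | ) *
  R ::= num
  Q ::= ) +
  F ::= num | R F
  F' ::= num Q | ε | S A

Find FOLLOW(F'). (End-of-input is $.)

In A ::= R F F' +: add FIRST(+) = { + }.
In A ::= R * F': F' is at the end, add FOLLOW(A) = { $, ), +, num }.
In S ::= Q * F': F' is at the end, add FOLLOW(S) = { $, ), +, num }.
Union: FOLLOW(F') = { $, ), +, num }.

{ $, ), +, num }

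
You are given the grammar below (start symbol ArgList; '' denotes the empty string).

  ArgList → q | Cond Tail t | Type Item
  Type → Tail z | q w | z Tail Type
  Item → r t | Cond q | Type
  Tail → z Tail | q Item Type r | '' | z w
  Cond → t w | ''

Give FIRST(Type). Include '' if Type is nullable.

{ q, z }

From Type → Tail z: Tail nullable, take FIRST(Tail) ∪ {z} = { q, z }.
Type → q w contributes {q}.
Type → z Tail Type contributes {z}.
Union: FIRST(Type) = { q, z }.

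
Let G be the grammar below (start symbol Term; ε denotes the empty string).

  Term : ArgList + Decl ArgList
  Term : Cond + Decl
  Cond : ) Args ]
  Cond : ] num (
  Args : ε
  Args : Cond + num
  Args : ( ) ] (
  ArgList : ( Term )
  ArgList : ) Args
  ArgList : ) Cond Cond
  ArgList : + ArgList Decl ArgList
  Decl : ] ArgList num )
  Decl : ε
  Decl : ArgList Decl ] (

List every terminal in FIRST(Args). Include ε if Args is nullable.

{ (, ), ], ε }

Args : ε contributes ε.
From Args : Cond + num: add FIRST(Cond) = { ), ] }.
Args : ( ) ] ( contributes {(}.
Union: FIRST(Args) = { (, ), ], ε }.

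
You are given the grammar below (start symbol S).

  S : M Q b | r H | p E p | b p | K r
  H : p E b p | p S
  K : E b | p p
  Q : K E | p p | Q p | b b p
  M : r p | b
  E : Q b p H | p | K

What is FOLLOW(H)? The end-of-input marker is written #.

{ #, b, p }

In S : r H: H is at the end, add FOLLOW(S) = { #, b, p }.
In E : Q b p H: H is at the end, add FOLLOW(E) = { b, p }.
Union: FOLLOW(H) = { #, b, p }.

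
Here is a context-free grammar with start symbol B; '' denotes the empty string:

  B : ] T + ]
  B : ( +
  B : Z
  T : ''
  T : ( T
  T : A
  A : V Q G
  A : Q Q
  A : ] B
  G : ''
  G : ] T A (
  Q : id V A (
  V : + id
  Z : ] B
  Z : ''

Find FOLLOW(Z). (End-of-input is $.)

In B : Z: Z is at the end, add FOLLOW(B) = { $, (, +, ], id }.
Union: FOLLOW(Z) = { $, (, +, ], id }.

{ $, (, +, ], id }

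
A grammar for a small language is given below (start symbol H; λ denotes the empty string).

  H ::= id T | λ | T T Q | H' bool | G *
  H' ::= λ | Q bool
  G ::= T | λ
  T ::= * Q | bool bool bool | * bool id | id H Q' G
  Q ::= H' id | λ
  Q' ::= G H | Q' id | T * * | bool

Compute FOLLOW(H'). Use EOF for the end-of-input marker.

{ bool, id }

In H ::= H' bool: add FIRST(bool) = { bool }.
In Q ::= H' id: add FIRST(id) = { id }.
Union: FOLLOW(H') = { bool, id }.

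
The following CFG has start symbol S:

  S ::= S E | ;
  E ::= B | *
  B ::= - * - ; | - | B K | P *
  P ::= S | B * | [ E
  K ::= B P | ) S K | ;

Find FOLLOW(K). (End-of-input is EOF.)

In B ::= B K: K is at the end, add FOLLOW(B) = { EOF, ), *, -, ;, [ }.
In K ::= ) S K: K is at the end, add FOLLOW(K) = { EOF, ), *, -, ;, [ }.
Union: FOLLOW(K) = { EOF, ), *, -, ;, [ }.

{ EOF, ), *, -, ;, [ }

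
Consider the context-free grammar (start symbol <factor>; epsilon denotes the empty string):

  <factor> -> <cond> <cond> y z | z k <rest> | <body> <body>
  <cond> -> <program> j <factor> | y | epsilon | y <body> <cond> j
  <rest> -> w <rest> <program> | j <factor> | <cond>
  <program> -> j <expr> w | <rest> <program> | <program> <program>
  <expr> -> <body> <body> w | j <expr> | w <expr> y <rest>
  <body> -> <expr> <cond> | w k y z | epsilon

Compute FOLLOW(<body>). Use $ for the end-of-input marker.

{ $, j, w, y }

In <factor> -> <body> <body>: add FIRST(<body>)\{epsilon} = { j, w }.
  Since <body> is nullable, also add FOLLOW(<factor>) = { $, j, w, y }.
In <factor> -> <body> <body>: <body> is at the end, add FOLLOW(<factor>) = { $, j, w, y }.
In <cond> -> y <body> <cond> j: add FIRST(<cond> j) = { j, w, y }.
In <expr> -> <body> <body> w: add FIRST(<body> w) = { j, w }.
In <expr> -> <body> <body> w: add FIRST(w) = { w }.
Union: FOLLOW(<body>) = { $, j, w, y }.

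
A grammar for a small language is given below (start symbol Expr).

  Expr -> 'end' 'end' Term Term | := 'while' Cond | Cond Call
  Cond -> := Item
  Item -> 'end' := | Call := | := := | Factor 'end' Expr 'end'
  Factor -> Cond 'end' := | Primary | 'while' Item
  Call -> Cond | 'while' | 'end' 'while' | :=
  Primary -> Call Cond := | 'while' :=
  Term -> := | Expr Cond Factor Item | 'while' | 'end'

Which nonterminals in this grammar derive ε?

{ } (none)

No nonterminal has an empty production or an RHS whose symbols are all nullable.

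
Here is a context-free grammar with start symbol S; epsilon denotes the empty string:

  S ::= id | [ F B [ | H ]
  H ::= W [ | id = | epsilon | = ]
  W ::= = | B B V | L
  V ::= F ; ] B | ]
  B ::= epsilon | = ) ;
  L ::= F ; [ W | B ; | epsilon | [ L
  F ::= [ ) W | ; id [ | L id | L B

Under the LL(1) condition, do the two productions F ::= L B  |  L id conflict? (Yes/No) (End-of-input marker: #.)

Yes

FIRST(L B) = { ;, =, [, id, epsilon } and FIRST(L id) = { ;, =, [, id }.
Both contain ;, so the two alternatives are not disjoint — LL(1) conflict.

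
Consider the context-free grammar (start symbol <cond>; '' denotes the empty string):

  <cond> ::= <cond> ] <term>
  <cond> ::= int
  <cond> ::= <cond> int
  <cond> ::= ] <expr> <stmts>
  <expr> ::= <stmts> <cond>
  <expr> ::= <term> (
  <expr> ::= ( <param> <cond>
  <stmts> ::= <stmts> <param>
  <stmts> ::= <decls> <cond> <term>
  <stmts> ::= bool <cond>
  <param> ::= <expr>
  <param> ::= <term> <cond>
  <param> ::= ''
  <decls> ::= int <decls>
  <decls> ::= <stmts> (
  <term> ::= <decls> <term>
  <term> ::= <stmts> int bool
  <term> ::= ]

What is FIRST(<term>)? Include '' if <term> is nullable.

From <term> ::= <decls> <term>: add FIRST(<decls>) = { bool, int }.
From <term> ::= <stmts> int bool: add FIRST(<stmts>) = { bool, int }.
<term> ::= ] contributes {]}.
Union: FIRST(<term>) = { ], bool, int }.

{ ], bool, int }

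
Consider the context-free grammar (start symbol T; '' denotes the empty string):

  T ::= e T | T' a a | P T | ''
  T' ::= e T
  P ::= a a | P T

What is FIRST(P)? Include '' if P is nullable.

{ a }

P ::= a a contributes {a}.
From P ::= P T: add FIRST(P) = { a }.
Union: FIRST(P) = { a }.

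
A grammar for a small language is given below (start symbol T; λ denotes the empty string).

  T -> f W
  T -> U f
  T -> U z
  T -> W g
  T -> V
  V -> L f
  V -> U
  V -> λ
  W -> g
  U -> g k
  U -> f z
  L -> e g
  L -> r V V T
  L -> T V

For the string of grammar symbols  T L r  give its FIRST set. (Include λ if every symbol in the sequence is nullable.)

Add FIRST(T)\{λ} = { e, f, g, r }; T is nullable, continue.
Add FIRST(L)\{λ} = { e, f, g, r }; L is nullable, continue.
r is a terminal; add {r} and stop.

{ e, f, g, r }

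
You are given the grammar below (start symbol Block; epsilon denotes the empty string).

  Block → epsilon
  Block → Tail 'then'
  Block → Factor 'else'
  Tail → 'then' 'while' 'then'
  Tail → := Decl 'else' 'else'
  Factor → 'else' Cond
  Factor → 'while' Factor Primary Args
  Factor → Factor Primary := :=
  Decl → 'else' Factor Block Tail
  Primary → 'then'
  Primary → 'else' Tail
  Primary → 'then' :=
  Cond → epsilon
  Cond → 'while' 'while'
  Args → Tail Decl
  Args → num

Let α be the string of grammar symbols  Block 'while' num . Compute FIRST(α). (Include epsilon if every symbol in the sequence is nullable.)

{ 'else', 'then', 'while', := }

Add FIRST(Block)\{epsilon} = { 'else', 'then', 'while', := }; Block is nullable, continue.
'while' is a terminal; add {'while'} and stop.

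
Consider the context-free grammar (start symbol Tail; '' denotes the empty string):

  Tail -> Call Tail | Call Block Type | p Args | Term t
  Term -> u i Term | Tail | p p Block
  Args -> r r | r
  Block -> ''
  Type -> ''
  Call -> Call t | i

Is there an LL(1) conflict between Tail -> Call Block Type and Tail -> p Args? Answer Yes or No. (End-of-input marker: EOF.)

FIRST(Call Block Type) = { i } and FIRST(p Args) = { p }.
The FIRST sets are disjoint and neither alternative is nullable — no conflict.

No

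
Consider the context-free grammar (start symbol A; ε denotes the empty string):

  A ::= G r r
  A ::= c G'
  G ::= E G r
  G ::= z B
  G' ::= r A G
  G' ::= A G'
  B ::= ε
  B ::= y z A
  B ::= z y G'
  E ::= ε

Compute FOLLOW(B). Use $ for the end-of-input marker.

In G ::= z B: B is at the end, add FOLLOW(G) = { $, c, r, z }.
Union: FOLLOW(B) = { $, c, r, z }.

{ $, c, r, z }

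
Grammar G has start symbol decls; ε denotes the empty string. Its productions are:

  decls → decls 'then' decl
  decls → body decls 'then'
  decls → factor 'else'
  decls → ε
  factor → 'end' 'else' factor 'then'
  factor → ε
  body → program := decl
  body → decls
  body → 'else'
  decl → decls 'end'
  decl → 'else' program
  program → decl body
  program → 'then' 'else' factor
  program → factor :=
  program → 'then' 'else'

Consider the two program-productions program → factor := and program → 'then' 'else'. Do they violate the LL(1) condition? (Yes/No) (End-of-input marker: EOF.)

FIRST(factor :=) = { 'end', := } and FIRST('then' 'else') = { 'then' }.
The FIRST sets are disjoint and neither alternative is nullable — no conflict.

No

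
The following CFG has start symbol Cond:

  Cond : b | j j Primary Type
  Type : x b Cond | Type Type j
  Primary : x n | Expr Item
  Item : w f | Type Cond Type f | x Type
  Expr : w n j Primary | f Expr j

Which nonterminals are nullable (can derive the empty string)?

No nonterminal has an empty production or an RHS whose symbols are all nullable.

{ } (none)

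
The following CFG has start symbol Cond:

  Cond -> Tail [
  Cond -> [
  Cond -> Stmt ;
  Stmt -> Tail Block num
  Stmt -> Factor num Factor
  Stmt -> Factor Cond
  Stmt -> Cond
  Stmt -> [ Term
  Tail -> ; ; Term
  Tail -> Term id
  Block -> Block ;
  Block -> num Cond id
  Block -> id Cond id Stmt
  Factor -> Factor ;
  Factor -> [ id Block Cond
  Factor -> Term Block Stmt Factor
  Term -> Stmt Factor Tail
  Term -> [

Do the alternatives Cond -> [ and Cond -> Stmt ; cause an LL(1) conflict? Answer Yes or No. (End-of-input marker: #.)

FIRST([) = { [ } and FIRST(Stmt ;) = { ;, [ }.
Both contain [, so the two alternatives are not disjoint — LL(1) conflict.

Yes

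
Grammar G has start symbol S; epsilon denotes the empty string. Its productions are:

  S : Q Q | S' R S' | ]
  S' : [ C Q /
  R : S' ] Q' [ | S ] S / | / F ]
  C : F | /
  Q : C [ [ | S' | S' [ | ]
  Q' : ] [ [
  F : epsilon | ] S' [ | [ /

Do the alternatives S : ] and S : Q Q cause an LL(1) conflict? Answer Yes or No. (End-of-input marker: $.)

FIRST(]) = { ] } and FIRST(Q Q) = { /, [, ] }.
Both contain ], so the two alternatives are not disjoint — LL(1) conflict.

Yes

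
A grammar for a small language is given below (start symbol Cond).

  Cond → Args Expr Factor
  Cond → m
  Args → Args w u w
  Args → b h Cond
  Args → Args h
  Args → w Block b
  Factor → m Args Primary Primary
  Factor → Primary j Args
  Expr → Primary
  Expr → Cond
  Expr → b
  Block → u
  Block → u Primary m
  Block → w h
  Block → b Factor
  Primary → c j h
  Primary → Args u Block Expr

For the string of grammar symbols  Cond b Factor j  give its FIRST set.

Add FIRST(Cond) = { b, m, w }; Cond is not nullable, stop.

{ b, m, w }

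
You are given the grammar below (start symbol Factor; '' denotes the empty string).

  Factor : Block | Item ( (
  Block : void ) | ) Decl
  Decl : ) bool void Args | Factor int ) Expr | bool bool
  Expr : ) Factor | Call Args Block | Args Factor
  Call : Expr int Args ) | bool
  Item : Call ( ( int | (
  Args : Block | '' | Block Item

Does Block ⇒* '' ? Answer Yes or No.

Nullable nonterminals: Args.
No production of Block has an RHS whose symbols are all nullable, so Block is not nullable.

No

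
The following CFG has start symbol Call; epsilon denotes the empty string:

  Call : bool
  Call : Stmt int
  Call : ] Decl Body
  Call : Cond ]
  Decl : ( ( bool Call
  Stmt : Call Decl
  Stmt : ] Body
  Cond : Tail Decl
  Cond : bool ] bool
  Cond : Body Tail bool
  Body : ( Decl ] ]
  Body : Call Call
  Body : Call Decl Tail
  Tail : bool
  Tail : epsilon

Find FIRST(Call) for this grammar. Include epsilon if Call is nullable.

Call : bool contributes {bool}.
From Call : Stmt int: add FIRST(Stmt) = { (, ], bool }.
Call : ] Decl Body contributes {]}.
From Call : Cond ]: add FIRST(Cond) = { (, ], bool }.
Union: FIRST(Call) = { (, ], bool }.

{ (, ], bool }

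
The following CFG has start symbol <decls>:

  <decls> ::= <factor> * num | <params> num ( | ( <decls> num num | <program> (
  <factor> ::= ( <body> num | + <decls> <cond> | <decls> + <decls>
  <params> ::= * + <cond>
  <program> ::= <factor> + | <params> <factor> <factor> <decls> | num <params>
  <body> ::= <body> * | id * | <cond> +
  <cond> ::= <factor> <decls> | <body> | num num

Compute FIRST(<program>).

{ (, *, +, num }

From <program> ::= <factor> +: add FIRST(<factor>) = { (, *, +, num }.
From <program> ::= <params> <factor> <factor> <decls>: add FIRST(<params>) = { * }.
<program> ::= num <params> contributes {num}.
Union: FIRST(<program>) = { (, *, +, num }.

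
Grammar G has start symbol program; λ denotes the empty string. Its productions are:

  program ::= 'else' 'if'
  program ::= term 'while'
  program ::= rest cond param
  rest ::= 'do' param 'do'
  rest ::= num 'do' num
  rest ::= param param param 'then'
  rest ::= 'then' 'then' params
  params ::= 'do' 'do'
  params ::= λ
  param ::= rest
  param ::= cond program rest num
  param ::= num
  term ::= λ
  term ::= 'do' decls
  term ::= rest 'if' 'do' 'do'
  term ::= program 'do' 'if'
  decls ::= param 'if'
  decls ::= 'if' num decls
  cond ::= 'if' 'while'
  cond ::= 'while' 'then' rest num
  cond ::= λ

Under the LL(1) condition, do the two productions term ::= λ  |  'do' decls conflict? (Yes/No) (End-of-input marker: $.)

FIRST(λ) = { λ } and FIRST('do' decls) = { 'do' }.
The first is nullable but FOLLOW(term) = { 'while' } is disjoint from FIRST of the second.

No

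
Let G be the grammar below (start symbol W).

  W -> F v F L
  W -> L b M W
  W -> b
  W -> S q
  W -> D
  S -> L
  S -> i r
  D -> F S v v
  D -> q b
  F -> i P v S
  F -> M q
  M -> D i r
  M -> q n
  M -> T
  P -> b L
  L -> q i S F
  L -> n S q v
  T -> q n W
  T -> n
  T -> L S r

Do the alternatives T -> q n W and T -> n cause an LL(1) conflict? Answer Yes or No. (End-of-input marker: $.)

FIRST(q n W) = { q } and FIRST(n) = { n }.
The FIRST sets are disjoint and neither alternative is nullable — no conflict.

No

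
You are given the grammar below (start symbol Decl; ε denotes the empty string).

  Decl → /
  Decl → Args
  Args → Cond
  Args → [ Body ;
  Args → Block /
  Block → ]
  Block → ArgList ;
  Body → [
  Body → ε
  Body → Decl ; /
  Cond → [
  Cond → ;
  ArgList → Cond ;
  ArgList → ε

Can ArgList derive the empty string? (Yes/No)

Yes

ArgList has an ε-production, so ArgList ⇒ ε.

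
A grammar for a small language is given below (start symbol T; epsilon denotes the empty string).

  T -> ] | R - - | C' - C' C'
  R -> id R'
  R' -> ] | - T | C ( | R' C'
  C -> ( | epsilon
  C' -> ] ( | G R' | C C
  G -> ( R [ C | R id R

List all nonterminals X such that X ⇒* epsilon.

{ C, C' }

Directly nullable (have an epsilon-production): C.
C' -> C C with every symbol nullable, so C' is nullable.
No other nonterminal has a production whose RHS symbols are all nullable.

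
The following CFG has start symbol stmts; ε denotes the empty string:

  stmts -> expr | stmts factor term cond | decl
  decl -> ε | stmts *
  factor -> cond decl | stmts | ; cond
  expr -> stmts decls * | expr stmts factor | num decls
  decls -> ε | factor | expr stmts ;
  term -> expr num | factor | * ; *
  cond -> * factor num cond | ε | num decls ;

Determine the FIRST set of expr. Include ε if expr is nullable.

From expr -> stmts decls *: stmts, decls nullable, take FIRST(stmts) ∪ FIRST(decls) ∪ {*} = { *, ;, num }.
From expr -> expr stmts factor: add FIRST(expr) = { *, ;, num }.
expr -> num decls contributes {num}.
Union: FIRST(expr) = { *, ;, num }.

{ *, ;, num }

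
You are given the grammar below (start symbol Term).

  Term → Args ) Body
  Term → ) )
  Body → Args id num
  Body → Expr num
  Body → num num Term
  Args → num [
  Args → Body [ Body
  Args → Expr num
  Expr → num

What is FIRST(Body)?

From Body → Args id num: add FIRST(Args) = { num }.
From Body → Expr num: add FIRST(Expr) = { num }.
Body → num num Term contributes {num}.
Union: FIRST(Body) = { num }.

{ num }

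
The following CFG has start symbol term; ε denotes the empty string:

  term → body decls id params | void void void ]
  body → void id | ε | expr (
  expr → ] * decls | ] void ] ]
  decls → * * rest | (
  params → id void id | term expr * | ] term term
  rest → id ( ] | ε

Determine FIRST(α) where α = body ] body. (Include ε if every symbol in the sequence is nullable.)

Add FIRST(body)\{ε} = { ], void }; body is nullable, continue.
] is a terminal; add {]} and stop.

{ ], void }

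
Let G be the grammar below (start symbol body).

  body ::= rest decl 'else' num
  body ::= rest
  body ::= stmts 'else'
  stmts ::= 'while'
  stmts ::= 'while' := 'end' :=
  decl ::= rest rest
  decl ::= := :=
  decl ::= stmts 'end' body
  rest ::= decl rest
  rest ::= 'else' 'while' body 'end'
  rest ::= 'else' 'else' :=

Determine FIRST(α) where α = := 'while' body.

{ := }

:= is a terminal; add {:=} and stop.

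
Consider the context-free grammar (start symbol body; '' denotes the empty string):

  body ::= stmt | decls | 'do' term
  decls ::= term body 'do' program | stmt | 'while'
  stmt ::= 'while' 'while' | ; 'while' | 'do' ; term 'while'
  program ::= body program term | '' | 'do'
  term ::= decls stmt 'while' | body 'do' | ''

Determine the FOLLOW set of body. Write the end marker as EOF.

body is the start symbol, so EOF ∈ FOLLOW(body).
In decls ::= term body 'do' program: add FIRST('do' program) = { 'do' }.
In program ::= body program term: add FIRST(program term)\{''} = { 'do', 'while', ; }.
  Since program term is nullable, also add FOLLOW(program) = { EOF, 'do', 'while', ; }.
In term ::= body 'do': add FIRST('do') = { 'do' }.
Union: FOLLOW(body) = { EOF, 'do', 'while', ; }.

{ EOF, 'do', 'while', ; }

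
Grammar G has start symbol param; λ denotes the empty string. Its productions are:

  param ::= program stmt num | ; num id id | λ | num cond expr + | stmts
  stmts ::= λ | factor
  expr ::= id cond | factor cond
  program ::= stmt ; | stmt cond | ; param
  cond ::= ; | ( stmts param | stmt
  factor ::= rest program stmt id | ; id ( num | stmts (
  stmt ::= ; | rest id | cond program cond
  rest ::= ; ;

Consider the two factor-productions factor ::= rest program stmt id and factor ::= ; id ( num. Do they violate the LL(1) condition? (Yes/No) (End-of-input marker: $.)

Yes

FIRST(rest program stmt id) = { ; } and FIRST(; id ( num) = { ; }.
Both contain ;, so the two alternatives are not disjoint — LL(1) conflict.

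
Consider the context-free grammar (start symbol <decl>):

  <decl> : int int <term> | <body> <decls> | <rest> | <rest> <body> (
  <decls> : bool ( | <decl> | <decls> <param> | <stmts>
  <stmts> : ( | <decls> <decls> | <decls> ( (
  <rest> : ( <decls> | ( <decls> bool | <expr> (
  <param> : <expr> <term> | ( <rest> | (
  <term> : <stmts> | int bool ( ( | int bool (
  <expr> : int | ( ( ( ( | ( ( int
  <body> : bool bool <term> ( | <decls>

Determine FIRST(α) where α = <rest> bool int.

Add FIRST(<rest>) = { (, int }; <rest> is not nullable, stop.

{ (, int }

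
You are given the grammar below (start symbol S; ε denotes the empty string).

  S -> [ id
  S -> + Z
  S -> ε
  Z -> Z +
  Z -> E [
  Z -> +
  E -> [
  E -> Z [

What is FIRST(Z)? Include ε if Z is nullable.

{ +, [ }

From Z -> Z +: add FIRST(Z) = { +, [ }.
From Z -> E [: add FIRST(E) = { +, [ }.
Z -> + contributes {+}.
Union: FIRST(Z) = { +, [ }.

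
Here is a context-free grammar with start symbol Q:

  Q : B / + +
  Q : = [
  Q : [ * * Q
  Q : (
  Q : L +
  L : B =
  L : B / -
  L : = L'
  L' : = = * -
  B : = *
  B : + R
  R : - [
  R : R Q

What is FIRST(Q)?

{ (, +, =, [ }

From Q : B / + +: add FIRST(B) = { +, = }.
Q : = [ contributes {=}.
Q : [ * * Q contributes {[}.
Q : ( contributes {(}.
From Q : L +: add FIRST(L) = { +, = }.
Union: FIRST(Q) = { (, +, =, [ }.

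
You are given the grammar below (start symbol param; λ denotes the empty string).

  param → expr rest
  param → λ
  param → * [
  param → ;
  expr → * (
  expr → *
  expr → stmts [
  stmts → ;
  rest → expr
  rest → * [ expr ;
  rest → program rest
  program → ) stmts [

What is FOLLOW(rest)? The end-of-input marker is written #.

{ # }

In param → expr rest: rest is at the end, add FOLLOW(param) = { # }.
In rest → program rest: rest is at the end, add FOLLOW(rest) = { # }.
Union: FOLLOW(rest) = { # }.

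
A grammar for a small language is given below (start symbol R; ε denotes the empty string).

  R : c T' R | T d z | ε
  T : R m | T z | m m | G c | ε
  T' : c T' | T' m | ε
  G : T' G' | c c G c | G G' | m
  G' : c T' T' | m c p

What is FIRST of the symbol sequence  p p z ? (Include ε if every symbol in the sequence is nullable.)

p is a terminal; add {p} and stop.

{ p }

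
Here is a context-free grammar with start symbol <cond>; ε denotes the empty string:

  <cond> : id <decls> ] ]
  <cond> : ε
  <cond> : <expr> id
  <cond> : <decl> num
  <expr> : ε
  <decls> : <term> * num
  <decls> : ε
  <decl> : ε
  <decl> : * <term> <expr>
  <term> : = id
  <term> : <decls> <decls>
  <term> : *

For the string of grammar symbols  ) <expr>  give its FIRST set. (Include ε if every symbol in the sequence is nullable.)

{ ) }

) is a terminal; add {)} and stop.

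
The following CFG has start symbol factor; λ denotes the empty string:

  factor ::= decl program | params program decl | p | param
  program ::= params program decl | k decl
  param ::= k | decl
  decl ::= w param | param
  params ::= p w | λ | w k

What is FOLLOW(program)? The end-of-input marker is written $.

In factor ::= decl program: program is at the end, add FOLLOW(factor) = { $ }.
In factor ::= params program decl: add FIRST(decl) = { k, w }.
In program ::= params program decl: add FIRST(decl) = { k, w }.
Union: FOLLOW(program) = { $, k, w }.

{ $, k, w }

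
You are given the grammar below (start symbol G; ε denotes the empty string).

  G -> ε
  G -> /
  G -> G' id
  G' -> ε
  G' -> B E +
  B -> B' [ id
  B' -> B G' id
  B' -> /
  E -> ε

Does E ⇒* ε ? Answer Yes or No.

E has an ε-production, so E ⇒ ε.

Yes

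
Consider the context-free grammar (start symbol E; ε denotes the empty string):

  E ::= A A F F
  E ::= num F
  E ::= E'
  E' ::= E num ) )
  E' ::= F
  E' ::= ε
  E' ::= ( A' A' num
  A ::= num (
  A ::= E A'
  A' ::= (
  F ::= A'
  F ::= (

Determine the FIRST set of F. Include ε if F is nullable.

{ ( }

From F ::= A': add FIRST(A') = { ( }.
F ::= ( contributes {(}.
Union: FIRST(F) = { ( }.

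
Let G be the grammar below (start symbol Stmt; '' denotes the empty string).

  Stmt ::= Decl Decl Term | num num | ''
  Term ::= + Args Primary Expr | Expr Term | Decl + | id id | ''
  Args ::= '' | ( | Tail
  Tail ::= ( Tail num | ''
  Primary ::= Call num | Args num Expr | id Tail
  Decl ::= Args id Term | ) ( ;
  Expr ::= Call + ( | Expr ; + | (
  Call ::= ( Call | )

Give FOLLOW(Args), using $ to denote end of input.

In Term ::= + Args Primary Expr: add FIRST(Primary Expr) = { (, ), id, num }.
In Primary ::= Args num Expr: add FIRST(num Expr) = { num }.
In Decl ::= Args id Term: add FIRST(id Term) = { id }.
Union: FOLLOW(Args) = { (, ), id, num }.

{ (, ), id, num }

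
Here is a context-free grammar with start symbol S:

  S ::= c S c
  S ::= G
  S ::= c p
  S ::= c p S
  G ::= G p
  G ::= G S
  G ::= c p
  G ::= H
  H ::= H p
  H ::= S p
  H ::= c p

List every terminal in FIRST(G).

{ c }

From G ::= G p: add FIRST(G) = { c }.
From G ::= G S: add FIRST(G) = { c }.
G ::= c p contributes {c}.
From G ::= H: add FIRST(H) = { c }.
Union: FIRST(G) = { c }.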